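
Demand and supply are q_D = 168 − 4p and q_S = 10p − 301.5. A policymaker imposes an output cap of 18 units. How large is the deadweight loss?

44

In inverse form: demand p = 42 − 0.25q, supply p = 30.15 + 0.1q.
Competitive equilibrium: 42 − 0.25q = 30.15 + 0.1q → q* = 33.8571, p* = 33.5357.
At q = 18: demand price = 42 − 0.25·18 = 37.5; supply price = 30.15 + 0.1·18 = 31.95.
Δq = 33.8571 − 18 = 15.8571; wedge = 37.5 − 31.95 = 5.55.
Welfare loss = ½ × 15.8571 × 5.55 = 44.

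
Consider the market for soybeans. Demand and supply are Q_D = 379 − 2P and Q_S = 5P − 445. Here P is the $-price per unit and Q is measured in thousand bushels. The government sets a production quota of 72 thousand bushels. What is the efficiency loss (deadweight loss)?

$1792.86 thousand

In inverse form: demand P = 189.5 − 0.5Q, supply P = 89 + 0.2Q.
Competitive equilibrium: 189.5 − 0.5Q = 89 + 0.2Q → Q* = 143.5714, P* = 117.7143.
At Q = 72: demand price = 189.5 − 0.5·72 = 153.5; supply price = 89 + 0.2·72 = 103.4.
ΔQ = 143.5714 − 72 = 71.5714; wedge = 153.5 − 103.4 = 50.1.
The triangle = ½ × 71.5714 × 50.1 = $1792.86 thousand.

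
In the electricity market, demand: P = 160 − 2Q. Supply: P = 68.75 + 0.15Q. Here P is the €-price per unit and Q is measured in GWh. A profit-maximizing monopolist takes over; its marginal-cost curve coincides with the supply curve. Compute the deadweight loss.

€449.74

Competitive equilibrium: 160 − 2Q = 68.75 + 0.15Q → Q* = 42.4419, P* = 75.1163.
Marginal revenue: MR = 160 − 4Q. Set MR = MC: 160 − 4Q = 68.75 + 0.15Q → Q_m = 21.988.
Price P_m = 160 − 2·21.988 = 116.024; MC(Q_m) = 68.75 + 0.15·21.988 = 72.0482.
Competitive Q* = 42.4419, so ΔQ = 20.4539; wedge = 116.024 − 72.0482 = 43.9758.
DWL = ½ × 20.4539 × 43.9758 = €449.74.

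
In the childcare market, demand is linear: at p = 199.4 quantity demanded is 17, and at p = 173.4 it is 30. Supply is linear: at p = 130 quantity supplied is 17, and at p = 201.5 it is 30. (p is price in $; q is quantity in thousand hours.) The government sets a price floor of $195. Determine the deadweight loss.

$186.56 thousand

Demand slope = (173.4 − 199.4)/(30 − 17) = −2, so p = 233.4 − 2q.
Supply slope = (201.5 − 130)/(30 − 17) = 5.5, so p = 36.5 + 5.5q.
Competitive equilibrium: 233.4 − 2q = 36.5 + 5.5q → q* = 26.2533, p* = 180.8933.
At the floor p = 195, quantity demanded = (233.4 − 195)/2 = 19.2.
Sellers' marginal cost at q' = 19.2: 36.5 + 5.5·19.2 = 142.1.
Δq = 26.2533 − 19.2 = 7.0533; wedge = 195 − 142.1 = 52.9.
The triangle = ½ × 7.0533 × 52.9 = $186.56 thousand.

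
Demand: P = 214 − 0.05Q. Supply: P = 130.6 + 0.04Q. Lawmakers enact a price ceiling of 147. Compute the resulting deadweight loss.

Competitive equilibrium: 214 − 0.05Q = 130.6 + 0.04Q → Q* = 926.6667, P* = 167.6667.
At the ceiling P = 147, quantity supplied = (147 − 130.6)/0.04 = 410.
Willingness to pay at Q' = 410: 214 − 0.05·410 = 193.5.
ΔQ = 926.6667 − 410 = 516.6667; wedge = 193.5 − 147 = 46.5.
The triangle = ½ × 516.6667 × 46.5 = 12012.50.

12012.50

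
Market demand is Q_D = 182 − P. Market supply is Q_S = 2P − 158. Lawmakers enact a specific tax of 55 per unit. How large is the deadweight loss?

1008.33

In inverse form: demand P = 182 − Q, supply P = 79 + 0.5Q.
Competitive equilibrium: 182 − Q = 79 + 0.5Q → Q* = 68.6667, P* = 113.3333.
With the tax, the buyer price exceeds the seller price by 55: (182 − Q) − (79 + 0.5Q) = 55 → Q' = 32.
ΔQ = 68.6667 − 32 = 36.6667; the wedge equals the tax, 55.
DWL = ½ × 36.6667 × 55 = 1008.33.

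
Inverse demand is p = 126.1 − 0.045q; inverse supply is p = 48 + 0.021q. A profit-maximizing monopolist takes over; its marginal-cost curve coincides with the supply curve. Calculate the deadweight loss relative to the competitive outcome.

7594.64

Competitive equilibrium: 126.1 − 0.045q = 48 + 0.021q → q* = 1183.33333, p* = 72.85.
Marginal revenue: MR = 126.1 − 0.09q. Set MR = MC: 126.1 − 0.09q = 48 + 0.021q → q_m = 703.6036.
Price p_m = 126.1 − 0.045·703.6036 = 94.43784; MC(q_m) = 48 + 0.021·703.6036 = 62.77568.
Competitive q* = 1183.33333, so Δq = 479.72973; wedge = 94.43784 − 62.77568 = 31.66216.
Deadweight loss = ½ × 479.72973 × 31.66216 = 7594.64.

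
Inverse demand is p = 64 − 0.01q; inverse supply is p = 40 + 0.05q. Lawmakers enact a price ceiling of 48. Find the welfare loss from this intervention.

Competitive equilibrium: 64 − 0.01q = 40 + 0.05q → q* = 400, p* = 60.
At the ceiling p = 48, quantity supplied = (48 − 40)/0.05 = 160.
Willingness to pay at q' = 160: 64 − 0.01·160 = 62.4.
Δq = 400 − 160 = 240; wedge = 62.4 − 48 = 14.4.
Deadweight loss = ½ × 240 × 14.4 = 1728.

1728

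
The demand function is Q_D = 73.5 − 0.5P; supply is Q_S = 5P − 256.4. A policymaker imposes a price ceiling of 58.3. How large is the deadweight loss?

77.78

In inverse form: demand P = 147 − 2Q, supply P = 51.28 + 0.2Q.
Competitive equilibrium: 147 − 2Q = 51.28 + 0.2Q → Q* = 43.5091, P* = 59.9818.
At the ceiling P = 58.3, quantity supplied = (58.3 − 51.28)/0.2 = 35.1.
Willingness to pay at Q' = 35.1: 147 − 2·35.1 = 76.8.
ΔQ = 43.5091 − 35.1 = 8.4091; wedge = 76.8 − 58.3 = 18.5.
DWL = ½ × 8.4091 × 18.5 = 77.78.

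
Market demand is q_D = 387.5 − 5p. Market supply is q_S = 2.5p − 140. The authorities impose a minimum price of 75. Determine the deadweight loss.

163.33

In inverse form: demand p = 77.5 − 0.2q, supply p = 56 + 0.4q.
Competitive equilibrium: 77.5 − 0.2q = 56 + 0.4q → q* = 35.8333, p* = 70.3333.
At the floor p = 75, quantity demanded = (77.5 − 75)/0.2 = 12.5.
Sellers' marginal cost at q' = 12.5: 56 + 0.4·12.5 = 61.
Δq = 35.8333 − 12.5 = 23.3333; wedge = 75 − 61 = 14.
The triangle = ½ × 23.3333 × 14 = 163.33.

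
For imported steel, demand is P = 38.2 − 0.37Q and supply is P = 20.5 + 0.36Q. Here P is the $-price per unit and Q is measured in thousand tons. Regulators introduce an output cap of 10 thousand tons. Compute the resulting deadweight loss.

$74.08 thousand

Competitive equilibrium: 38.2 − 0.37Q = 20.5 + 0.36Q → Q* = 24.2466, P* = 29.2288.
At Q = 10: demand price = 38.2 − 0.37·10 = 34.5; supply price = 20.5 + 0.36·10 = 24.1.
ΔQ = 24.2466 − 10 = 14.2466; wedge = 34.5 − 24.1 = 10.4.
Welfare loss = ½ × 14.2466 × 10.4 = $74.08 thousand.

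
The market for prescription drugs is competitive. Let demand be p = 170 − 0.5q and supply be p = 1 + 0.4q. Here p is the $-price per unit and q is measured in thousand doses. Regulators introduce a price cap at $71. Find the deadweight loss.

$73.47 thousand

Competitive equilibrium: 170 − 0.5q = 1 + 0.4q → q* = 187.7778, p* = 76.1111.
At the ceiling p = 71, quantity supplied = (71 − 1)/0.4 = 175.
Willingness to pay at q' = 175: 170 − 0.5·175 = 82.5.
Δq = 187.7778 − 175 = 12.7778; wedge = 82.5 − 71 = 11.5.
Welfare loss = ½ × 12.7778 × 11.5 = $73.47 thousand.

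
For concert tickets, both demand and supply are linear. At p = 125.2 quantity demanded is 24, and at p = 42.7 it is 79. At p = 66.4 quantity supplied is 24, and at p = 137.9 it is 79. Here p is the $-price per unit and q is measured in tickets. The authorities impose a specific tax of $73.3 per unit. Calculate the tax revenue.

Demand slope = (42.7 − 125.2)/(79 − 24) = −1.5, so p = 161.2 − 1.5q.
Supply slope = (137.9 − 66.4)/(79 − 24) = 1.3, so p = 35.2 + 1.3q.
Competitive equilibrium: 161.2 − 1.5q = 35.2 + 1.3q → q* = 45, p* = 93.7.
With the tax, the buyer price exceeds the seller price by 73.3: (161.2 − 1.5q) − (35.2 + 1.3q) = 73.3 → q' = 18.8214.
Tax revenue = 73.3 × 18.8214 = $1379.61.

$1379.61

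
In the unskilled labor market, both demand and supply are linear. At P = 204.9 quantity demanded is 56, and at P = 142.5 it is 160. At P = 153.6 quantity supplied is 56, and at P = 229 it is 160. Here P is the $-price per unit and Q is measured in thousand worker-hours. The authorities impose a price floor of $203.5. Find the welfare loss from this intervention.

Demand slope = (142.5 − 204.9)/(160 − 56) = −0.6, so P = 238.5 − 0.6Q.
Supply slope = (229 − 153.6)/(160 − 56) = 0.725, so P = 113 + 0.725Q.
Competitive equilibrium: 238.5 − 0.6Q = 113 + 0.725Q → Q* = 94.717, P* = 181.6698.
At the floor P = 203.5, quantity demanded = (238.5 − 203.5)/0.6 = 58.3333.
Sellers' marginal cost at Q' = 58.3333: 113 + 0.725·58.3333 = 155.2916.
ΔQ = 94.717 − 58.3333 = 36.3837; wedge = 203.5 − 155.2916 = 48.2084.
The triangle = ½ × 36.3837 × 48.2084 = $877 thousand.

$877 thousand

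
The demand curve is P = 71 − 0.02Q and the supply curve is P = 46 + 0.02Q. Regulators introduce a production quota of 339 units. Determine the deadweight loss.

1635.92

Competitive equilibrium: 71 − 0.02Q = 46 + 0.02Q → Q* = 625, P* = 58.5.
At Q = 339: demand price = 71 − 0.02·339 = 64.22; supply price = 46 + 0.02·339 = 52.78.
ΔQ = 625 − 339 = 286; wedge = 64.22 − 52.78 = 11.44.
Welfare loss = ½ × 286 × 11.44 = 1635.92.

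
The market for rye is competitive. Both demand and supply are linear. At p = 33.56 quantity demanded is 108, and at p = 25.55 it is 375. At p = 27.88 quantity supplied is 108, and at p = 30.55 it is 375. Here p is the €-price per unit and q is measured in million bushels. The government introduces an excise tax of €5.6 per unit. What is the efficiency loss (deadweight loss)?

€392 million

Demand slope = (25.55 − 33.56)/(375 − 108) = −0.03, so p = 36.8 − 0.03q.
Supply slope = (30.55 − 27.88)/(375 − 108) = 0.01, so p = 26.8 + 0.01q.
Competitive equilibrium: 36.8 − 0.03q = 26.8 + 0.01q → q* = 250, p* = 29.3.
With the tax, the buyer price exceeds the seller price by 5.6: (36.8 − 0.03q) − (26.8 + 0.01q) = 5.6 → q' = 110.
Δq = 250 − 110 = 140; the wedge equals the tax, 5.6.
Deadweight loss = ½ × 140 × 5.6 = €392 million.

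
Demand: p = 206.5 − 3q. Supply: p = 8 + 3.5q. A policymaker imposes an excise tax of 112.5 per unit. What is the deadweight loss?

973.56

Competitive equilibrium: 206.5 − 3q = 8 + 3.5q → q* = 30.5385, p* = 114.8846.
With the tax, the buyer price exceeds the seller price by 112.5: (206.5 − 3q) − (8 + 3.5q) = 112.5 → q' = 13.2308.
Δq = 30.5385 − 13.2308 = 17.3077; the wedge equals the tax, 112.5.
DWL = ½ × 17.3077 × 112.5 = 973.56.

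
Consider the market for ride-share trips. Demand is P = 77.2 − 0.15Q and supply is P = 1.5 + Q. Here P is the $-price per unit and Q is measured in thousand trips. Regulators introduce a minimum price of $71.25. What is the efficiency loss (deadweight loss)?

Competitive equilibrium: 77.2 − 0.15Q = 1.5 + Q → Q* = 65.8261, P* = 67.3261.
At the floor P = 71.25, quantity demanded = (77.2 − 71.25)/0.15 = 39.6667.
Sellers' marginal cost at Q' = 39.6667: 1.5 + 1·39.6667 = 41.1667.
ΔQ = 65.8261 − 39.6667 = 26.1594; wedge = 71.25 − 41.1667 = 30.0833.
Welfare loss = ½ × 26.1594 × 30.0833 = $393.48 thousand.

$393.48 thousand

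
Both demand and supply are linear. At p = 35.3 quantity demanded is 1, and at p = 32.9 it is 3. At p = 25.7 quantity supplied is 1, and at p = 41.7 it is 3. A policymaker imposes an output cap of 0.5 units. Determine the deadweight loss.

10.96

Demand slope = (32.9 − 35.3)/(3 − 1) = −1.2, so p = 36.5 − 1.2q.
Supply slope = (41.7 − 25.7)/(3 − 1) = 8, so p = 17.7 + 8q.
Competitive equilibrium: 36.5 − 1.2q = 17.7 + 8q → q* = 2.0435, p* = 34.0478.
At q = 0.5: demand price = 36.5 − 1.2·0.5 = 35.9; supply price = 17.7 + 8·0.5 = 21.7.
Δq = 2.0435 − 0.5 = 1.5435; wedge = 35.9 − 21.7 = 14.2.
DWL = ½ × 1.5435 × 14.2 = 10.96.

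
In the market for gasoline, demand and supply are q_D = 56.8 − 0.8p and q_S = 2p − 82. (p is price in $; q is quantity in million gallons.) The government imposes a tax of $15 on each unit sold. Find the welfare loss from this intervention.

$64.29 million

In inverse form: demand p = 71 − 1.25q, supply p = 41 + 0.5q.
Competitive equilibrium: 71 − 1.25q = 41 + 0.5q → q* = 17.1429, p* = 49.5714.
With the tax, the buyer price exceeds the seller price by 15: (71 − 1.25q) − (41 + 0.5q) = 15 → q' = 8.5714.
Δq = 17.1429 − 8.5714 = 8.5715; the wedge equals the tax, 15.
The triangle = ½ × 8.5715 × 15 = $64.29 million.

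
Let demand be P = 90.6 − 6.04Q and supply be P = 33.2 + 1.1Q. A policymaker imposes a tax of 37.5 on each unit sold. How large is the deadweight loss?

Competitive equilibrium: 90.6 − 6.04Q = 33.2 + 1.1Q → Q* = 8.0392, P* = 42.0431.
With the tax, the buyer price exceeds the seller price by 37.5: (90.6 − 6.04Q) − (33.2 + 1.1Q) = 37.5 → Q' = 2.7871.
ΔQ = 8.0392 − 2.7871 = 5.2521; the wedge equals the tax, 37.5.
Welfare loss = ½ × 5.2521 × 37.5 = 98.48.

98.48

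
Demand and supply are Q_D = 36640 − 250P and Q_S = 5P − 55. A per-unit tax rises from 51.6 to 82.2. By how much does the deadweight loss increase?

10035

In inverse form: demand P = 146.56 − 0.004Q, supply P = 11 + 0.2Q.
Competitive equilibrium: 146.56 − 0.004Q = 11 + 0.2Q → Q* = 664.5098, P* = 143.902.
For a per-unit tax t: ΔQ = t/0.204, so DWL = ½·t·(t/0.204) = t²/0.408.
At t = 51.6: DWL = 6525.882. At t = 82.2: DWL = 16560.882.
Increase = 16560.882 − 6525.882 = 10035.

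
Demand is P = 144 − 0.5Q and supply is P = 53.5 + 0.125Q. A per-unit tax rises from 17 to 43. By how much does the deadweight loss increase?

Competitive equilibrium: 144 − 0.5Q = 53.5 + 0.125Q → Q* = 144.8, P* = 71.6.
For a per-unit tax t: ΔQ = t/0.625, so DWL = ½·t·(t/0.625) = t²/1.25.
At t = 17: DWL = 231.2. At t = 43: DWL = 1479.2.
Increase = 1479.2 − 231.2 = 1248.

1248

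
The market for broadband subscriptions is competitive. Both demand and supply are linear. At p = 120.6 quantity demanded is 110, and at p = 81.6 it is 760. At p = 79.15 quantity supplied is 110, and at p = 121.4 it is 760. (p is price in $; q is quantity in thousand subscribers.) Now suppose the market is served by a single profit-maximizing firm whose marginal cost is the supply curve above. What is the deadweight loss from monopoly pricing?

$1282.03 thousand

Demand slope = (81.6 − 120.6)/(760 − 110) = −0.06, so p = 127.2 − 0.06q.
Supply slope = (121.4 − 79.15)/(760 − 110) = 0.065, so p = 72 + 0.065q.
Competitive equilibrium: 127.2 − 0.06q = 72 + 0.065q → q* = 441.6, p* = 100.704.
Marginal revenue: MR = 127.2 − 0.12q. Set MR = MC: 127.2 − 0.12q = 72 + 0.065q → q_m = 298.3784.
Price p_m = 127.2 − 0.06·298.3784 = 109.2973; MC(q_m) = 72 + 0.065·298.3784 = 91.3946.
Competitive q* = 441.6, so Δq = 143.2216; wedge = 109.2973 − 91.3946 = 17.9027.
The triangle = ½ × 143.2216 × 17.9027 = $1282.03 thousand.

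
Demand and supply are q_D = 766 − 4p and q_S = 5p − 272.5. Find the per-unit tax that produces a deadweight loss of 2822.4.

In inverse form: demand p = 191.5 − 0.25q, supply p = 54.5 + 0.2q.
Competitive equilibrium: 191.5 − 0.25q = 54.5 + 0.2q → q* = 304.4444, p* = 115.3889.
A tax t gives Δq = t/0.45 and wedge t, so DWL = t²/0.9.
t²/0.9 = 2822.4 → t² = 2540.16 → t = 50.4.

50.4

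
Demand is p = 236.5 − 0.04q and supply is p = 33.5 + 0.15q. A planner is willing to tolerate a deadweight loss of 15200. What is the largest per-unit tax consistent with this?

76

Competitive equilibrium: 236.5 − 0.04q = 33.5 + 0.15q → q* = 1068.4211, p* = 193.7632.
A tax t gives Δq = t/0.19 and wedge t, so DWL = t²/0.38.
t²/0.38 = 15200 → t² = 5776 → t = 76.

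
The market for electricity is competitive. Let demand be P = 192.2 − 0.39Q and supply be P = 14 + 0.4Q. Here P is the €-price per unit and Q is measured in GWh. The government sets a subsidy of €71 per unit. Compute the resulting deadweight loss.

€3190.51

Competitive equilibrium: 192.2 − 0.39Q = 14 + 0.4Q → Q* = 225.5696, P* = 104.2278.
The subsidy lowers effective supply by 71: P = 0.4Q − 57.
New quantity: 192.2 − 0.39Q = 0.4Q − 57 → Q' = 315.443.
Overproduction ΔQ = 315.443 − 225.5696 = 89.8734; wedge = subsidy = 71.
Deadweight loss = ½ × 89.8734 × 71 = €3190.51.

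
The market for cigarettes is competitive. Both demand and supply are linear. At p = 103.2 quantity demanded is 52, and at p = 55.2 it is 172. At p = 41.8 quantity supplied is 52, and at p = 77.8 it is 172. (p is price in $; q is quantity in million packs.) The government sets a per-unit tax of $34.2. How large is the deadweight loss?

$835.46 million

Demand slope = (55.2 − 103.2)/(172 − 52) = −0.4, so p = 124 − 0.4q.
Supply slope = (77.8 − 41.8)/(172 − 52) = 0.3, so p = 26.2 + 0.3q.
Competitive equilibrium: 124 − 0.4q = 26.2 + 0.3q → q* = 139.7143, p* = 68.1143.
With the tax, the buyer price exceeds the seller price by 34.2: (124 − 0.4q) − (26.2 + 0.3q) = 34.2 → q' = 90.8571.
Δq = 139.7143 − 90.8571 = 48.8572; the wedge equals the tax, 34.2.
The triangle = ½ × 48.8572 × 34.2 = $835.46 million.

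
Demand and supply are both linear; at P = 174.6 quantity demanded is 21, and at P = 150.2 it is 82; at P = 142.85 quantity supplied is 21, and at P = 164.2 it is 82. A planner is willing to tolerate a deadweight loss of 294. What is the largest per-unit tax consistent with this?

Demand slope = (150.2 − 174.6)/(82 − 21) = −0.4, so P = 183 − 0.4Q.
Supply slope = (164.2 − 142.85)/(82 − 21) = 0.35, so P = 135.5 + 0.35Q.
Competitive equilibrium: 183 − 0.4Q = 135.5 + 0.35Q → Q* = 63.3333, P* = 157.6667.
A tax t gives ΔQ = t/0.75 and wedge t, so DWL = t²/1.5.
t²/1.5 = 294 → t² = 441 → t = 21.

21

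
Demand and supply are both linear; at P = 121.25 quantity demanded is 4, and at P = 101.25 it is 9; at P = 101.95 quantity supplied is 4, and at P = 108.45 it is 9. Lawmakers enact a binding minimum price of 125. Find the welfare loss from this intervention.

55.56

Demand slope = (101.25 − 121.25)/(9 − 4) = −4, so P = 137.25 − 4Q.
Supply slope = (108.45 − 101.95)/(9 − 4) = 1.3, so P = 96.75 + 1.3Q.
Competitive equilibrium: 137.25 − 4Q = 96.75 + 1.3Q → Q* = 7.6415, P* = 106.684.
At the floor P = 125, quantity demanded = (137.25 − 125)/4 = 3.0625.
Sellers' marginal cost at Q' = 3.0625: 96.75 + 1.3·3.0625 = 100.7313.
ΔQ = 7.6415 − 3.0625 = 4.579; wedge = 125 − 100.7313 = 24.2687.
Deadweight loss = ½ × 4.579 × 24.2687 = 55.56.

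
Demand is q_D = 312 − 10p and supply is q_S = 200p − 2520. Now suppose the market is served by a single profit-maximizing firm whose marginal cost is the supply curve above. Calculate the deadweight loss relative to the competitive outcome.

392.01

In inverse form: demand p = 31.2 − 0.1q, supply p = 12.6 + 0.005q.
Competitive equilibrium: 31.2 − 0.1q = 12.6 + 0.005q → q* = 177.1429, p* = 13.4857.
Marginal revenue: MR = 31.2 − 0.2q. Set MR = MC: 31.2 − 0.2q = 12.6 + 0.005q → q_m = 90.7317.
Price p_m = 31.2 − 0.1·90.7317 = 22.1268; MC(q_m) = 12.6 + 0.005·90.7317 = 13.0537.
Competitive q* = 177.1429, so Δq = 86.4112; wedge = 22.1268 − 13.0537 = 9.0731.
DWL = ½ × 86.4112 × 9.0731 = 392.01.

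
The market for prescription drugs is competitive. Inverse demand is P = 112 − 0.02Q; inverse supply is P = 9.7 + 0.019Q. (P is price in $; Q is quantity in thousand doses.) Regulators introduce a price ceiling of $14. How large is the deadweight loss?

Competitive equilibrium: 112 − 0.02Q = 9.7 + 0.019Q → Q* = 2623.076923, P* = 59.538462.
At the ceiling P = 14, quantity supplied = (14 − 9.7)/0.019 = 226.315789.
Willingness to pay at Q' = 226.315789: 112 − 0.02·226.315789 = 107.473684.
ΔQ = 2623.076923 − 226.315789 = 2396.761134; wedge = 107.473684 − 14 = 93.473684.
Deadweight loss = ½ × 2396.761134 × 93.473684 = $112017.05 thousand.

$112017.05 thousand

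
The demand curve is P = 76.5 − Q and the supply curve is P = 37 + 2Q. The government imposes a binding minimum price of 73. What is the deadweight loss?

140.17

Competitive equilibrium: 76.5 − Q = 37 + 2Q → Q* = 13.1667, P* = 63.3333.
At the floor P = 73, quantity demanded = (76.5 − 73)/1 = 3.5.
Sellers' marginal cost at Q' = 3.5: 37 + 2·3.5 = 44.
ΔQ = 13.1667 − 3.5 = 9.6667; wedge = 73 − 44 = 29.
Deadweight loss = ½ × 9.6667 × 29 = 140.17.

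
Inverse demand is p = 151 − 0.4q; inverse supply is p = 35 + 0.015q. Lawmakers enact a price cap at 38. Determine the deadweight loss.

Competitive equilibrium: 151 − 0.4q = 35 + 0.015q → q* = 279.5181, p* = 39.1928.
At the ceiling p = 38, quantity supplied = (38 − 35)/0.015 = 200.
Willingness to pay at q' = 200: 151 − 0.4·200 = 71.
Δq = 279.5181 − 200 = 79.5181; wedge = 71 − 38 = 33.
The triangle = ½ × 79.5181 × 33 = 1312.05.

1312.05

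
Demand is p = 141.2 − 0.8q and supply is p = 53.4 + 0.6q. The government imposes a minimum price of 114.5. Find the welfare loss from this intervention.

Competitive equilibrium: 141.2 − 0.8q = 53.4 + 0.6q → q* = 62.7143, p* = 91.0286.
At the floor p = 114.5, quantity demanded = (141.2 − 114.5)/0.8 = 33.375.
Sellers' marginal cost at q' = 33.375: 53.4 + 0.6·33.375 = 73.425.
Δq = 62.7143 − 33.375 = 29.3393; wedge = 114.5 − 73.425 = 41.075.
DWL = ½ × 29.3393 × 41.075 = 602.56.

602.56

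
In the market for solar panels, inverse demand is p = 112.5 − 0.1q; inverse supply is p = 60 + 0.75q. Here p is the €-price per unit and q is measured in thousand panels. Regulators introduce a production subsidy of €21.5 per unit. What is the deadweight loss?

€271.91 thousand

Competitive equilibrium: 112.5 − 0.1q = 60 + 0.75q → q* = 61.7647, p* = 106.3235.
The subsidy lowers effective supply by 21.5: p = 38.5 + 0.75q.
New quantity: 112.5 − 0.1q = 38.5 + 0.75q → q' = 87.0588.
Overproduction Δq = 87.0588 − 61.7647 = 25.2941; wedge = subsidy = 21.5.
Welfare loss = ½ × 25.2941 × 21.5 = €271.91 thousand.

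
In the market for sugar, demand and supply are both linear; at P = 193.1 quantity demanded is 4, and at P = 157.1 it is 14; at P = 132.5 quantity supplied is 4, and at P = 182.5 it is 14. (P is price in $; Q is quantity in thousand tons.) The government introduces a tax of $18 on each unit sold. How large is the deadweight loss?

Demand slope = (157.1 − 193.1)/(14 − 4) = −3.6, so P = 207.5 − 3.6Q.
Supply slope = (182.5 − 132.5)/(14 − 4) = 5, so P = 112.5 + 5Q.
Competitive equilibrium: 207.5 − 3.6Q = 112.5 + 5Q → Q* = 11.0465, P* = 167.7326.
With the tax, the buyer price exceeds the seller price by 18: (207.5 − 3.6Q) − (112.5 + 5Q) = 18 → Q' = 8.9535.
ΔQ = 11.0465 − 8.9535 = 2.093; the wedge equals the tax, 18.
Welfare loss = ½ × 2.093 × 18 = $18.84 thousand.

$18.84 thousand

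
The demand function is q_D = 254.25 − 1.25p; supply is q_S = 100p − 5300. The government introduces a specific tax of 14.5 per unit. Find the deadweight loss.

129.78

In inverse form: demand p = 203.4 − 0.8q, supply p = 53 + 0.01q.
Competitive equilibrium: 203.4 − 0.8q = 53 + 0.01q → q* = 185.679, p* = 54.8568.
With the tax, the buyer price exceeds the seller price by 14.5: (203.4 − 0.8q) − (53 + 0.01q) = 14.5 → q' = 167.7778.
Δq = 185.679 − 167.7778 = 17.9012; the wedge equals the tax, 14.5.
DWL = ½ × 17.9012 × 14.5 = 129.78.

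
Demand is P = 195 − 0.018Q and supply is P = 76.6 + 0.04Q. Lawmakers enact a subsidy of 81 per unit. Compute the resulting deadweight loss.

56560.34

Competitive equilibrium: 195 − 0.018Q = 76.6 + 0.04Q → Q* = 2041.3793, P* = 158.2552.
The subsidy lowers effective supply by 81: P = 0.04Q − 4.4.
New quantity: 195 − 0.018Q = 0.04Q − 4.4 → Q' = 3437.931.
Overproduction ΔQ = 3437.931 − 2041.3793 = 1396.5517; wedge = subsidy = 81.
Deadweight loss = ½ × 1396.5517 × 81 = 56560.34.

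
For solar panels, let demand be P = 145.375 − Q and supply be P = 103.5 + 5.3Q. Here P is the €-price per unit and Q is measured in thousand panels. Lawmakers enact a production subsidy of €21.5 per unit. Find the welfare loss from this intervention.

€36.69 thousand

Competitive equilibrium: 145.375 − Q = 103.5 + 5.3Q → Q* = 6.6468, P* = 138.7282.
The subsidy lowers effective supply by 21.5: P = 82 + 5.3Q.
New quantity: 145.375 − Q = 82 + 5.3Q → Q' = 10.0595.
Overproduction ΔQ = 10.0595 − 6.6468 = 3.4127; wedge = subsidy = 21.5.
The triangle = ½ × 3.4127 × 21.5 = €36.69 thousand.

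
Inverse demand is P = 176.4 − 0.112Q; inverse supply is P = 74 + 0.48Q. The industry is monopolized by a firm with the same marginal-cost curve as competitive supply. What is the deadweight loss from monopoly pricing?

Competitive equilibrium: 176.4 − 0.112Q = 74 + 0.48Q → Q* = 172.973, P* = 157.027.
Marginal revenue: MR = 176.4 − 0.224Q. Set MR = MC: 176.4 − 0.224Q = 74 + 0.48Q → Q_m = 145.4545.
Price P_m = 176.4 − 0.112·145.4545 = 160.1091; MC(Q_m) = 74 + 0.48·145.4545 = 143.8182.
Competitive Q* = 172.973, so ΔQ = 27.5185; wedge = 160.1091 − 143.8182 = 16.2909.
Deadweight loss = ½ × 27.5185 × 16.2909 = 224.15.

224.15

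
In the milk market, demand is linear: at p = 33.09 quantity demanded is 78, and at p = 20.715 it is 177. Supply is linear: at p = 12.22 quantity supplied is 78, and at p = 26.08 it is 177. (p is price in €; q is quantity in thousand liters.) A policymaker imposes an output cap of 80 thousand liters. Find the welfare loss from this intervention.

€780.60 thousand

Demand slope = (20.715 − 33.09)/(177 − 78) = −0.125, so p = 42.84 − 0.125q.
Supply slope = (26.08 − 12.22)/(177 − 78) = 0.14, so p = 1.3 + 0.14q.
Competitive equilibrium: 42.84 − 0.125q = 1.3 + 0.14q → q* = 156.7547, p* = 23.2457.
At q = 80: demand price = 42.84 − 0.125·80 = 32.84; supply price = 1.3 + 0.14·80 = 12.5.
Δq = 156.7547 − 80 = 76.7547; wedge = 32.84 − 12.5 = 20.34.
Deadweight loss = ½ × 76.7547 × 20.34 = €780.60 thousand.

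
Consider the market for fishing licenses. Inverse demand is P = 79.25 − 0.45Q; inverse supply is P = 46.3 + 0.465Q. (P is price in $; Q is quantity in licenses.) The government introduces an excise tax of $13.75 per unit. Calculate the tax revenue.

Competitive equilibrium: 79.25 − 0.45Q = 46.3 + 0.465Q → Q* = 36.0109, P* = 63.0451.
With the tax, the buyer price exceeds the seller price by 13.75: (79.25 − 0.45Q) − (46.3 + 0.465Q) = 13.75 → Q' = 20.9836.
Tax revenue = 13.75 × 20.9836 = $288.52.

$288.52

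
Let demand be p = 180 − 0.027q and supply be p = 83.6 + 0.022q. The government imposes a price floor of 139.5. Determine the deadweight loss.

5351.12

Competitive equilibrium: 180 − 0.027q = 83.6 + 0.022q → q* = 1967.3469, p* = 126.8816.
At the floor p = 139.5, quantity demanded = (180 − 139.5)/0.027 = 1500.
Sellers' marginal cost at q' = 1500: 83.6 + 0.022·1500 = 116.6.
Δq = 1967.3469 − 1500 = 467.3469; wedge = 139.5 − 116.6 = 22.9.
Welfare loss = ½ × 467.3469 × 22.9 = 5351.12.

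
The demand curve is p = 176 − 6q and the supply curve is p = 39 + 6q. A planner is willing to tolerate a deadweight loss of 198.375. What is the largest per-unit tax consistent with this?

69

Competitive equilibrium: 176 − 6q = 39 + 6q → q* = 11.4167, p* = 107.5.
A tax t gives Δq = t/12 and wedge t, so DWL = t²/24.
t²/24 = 198.375 → t² = 4761 → t = 69.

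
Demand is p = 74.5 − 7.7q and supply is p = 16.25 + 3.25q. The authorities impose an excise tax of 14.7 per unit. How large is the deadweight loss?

9.87

Competitive equilibrium: 74.5 − 7.7q = 16.25 + 3.25q → q* = 5.3196, p* = 33.5388.
With the tax, the buyer price exceeds the seller price by 14.7: (74.5 − 7.7q) − (16.25 + 3.25q) = 14.7 → q' = 3.9772.
Δq = 5.3196 − 3.9772 = 1.3424; the wedge equals the tax, 14.7.
The triangle = ½ × 1.3424 × 14.7 = 9.87.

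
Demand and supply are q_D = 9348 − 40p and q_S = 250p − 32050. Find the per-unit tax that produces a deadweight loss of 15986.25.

In inverse form: demand p = 233.7 − 0.025q, supply p = 128.2 + 0.004q.
Competitive equilibrium: 233.7 − 0.025q = 128.2 + 0.004q → q* = 3637.931, p* = 142.7517.
A tax t gives Δq = t/0.029 and wedge t, so DWL = t²/0.058.
t²/0.058 = 15986.25 → t² = 927.2025 → t = 30.45.

30.45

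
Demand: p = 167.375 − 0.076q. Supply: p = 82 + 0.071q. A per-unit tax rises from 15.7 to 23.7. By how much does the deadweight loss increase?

Competitive equilibrium: 167.375 − 0.076q = 82 + 0.071q → q* = 580.7823, p* = 123.2355.
For a per-unit tax t: Δq = t/0.147, so DWL = ½·t·(t/0.147) = t²/0.294.
At t = 15.7: DWL = 838.401. At t = 23.7: DWL = 1910.51.
Increase = 1910.51 − 838.401 = 1072.11.

1072.11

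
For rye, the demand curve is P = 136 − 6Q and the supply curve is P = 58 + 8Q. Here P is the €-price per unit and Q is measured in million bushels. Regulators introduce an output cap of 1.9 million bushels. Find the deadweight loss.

Competitive equilibrium: 136 − 6Q = 58 + 8Q → Q* = 5.57143, P* = 102.57143.
At Q = 1.9: demand price = 136 − 6·1.9 = 124.6; supply price = 58 + 8·1.9 = 73.2.
ΔQ = 5.57143 − 1.9 = 3.67143; wedge = 124.6 − 73.2 = 51.4.
The triangle = ½ × 3.67143 × 51.4 = €94.36 million.

€94.36 million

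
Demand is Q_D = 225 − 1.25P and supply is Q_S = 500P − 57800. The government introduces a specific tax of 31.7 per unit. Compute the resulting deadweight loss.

In inverse form: demand P = 180 − 0.8Q, supply P = 115.6 + 0.002Q.
Competitive equilibrium: 180 − 0.8Q = 115.6 + 0.002Q → Q* = 80.2993, P* = 115.7606.
With the tax, the buyer price exceeds the seller price by 31.7: (180 − 0.8Q) − (115.6 + 0.002Q) = 31.7 → Q' = 40.7731.
ΔQ = 80.2993 − 40.7731 = 39.5262; the wedge equals the tax, 31.7.
DWL = ½ × 39.5262 × 31.7 = 626.49.

626.49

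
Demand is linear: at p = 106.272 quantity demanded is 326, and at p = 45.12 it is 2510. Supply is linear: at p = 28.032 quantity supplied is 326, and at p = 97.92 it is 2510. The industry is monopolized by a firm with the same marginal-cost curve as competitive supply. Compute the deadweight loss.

Demand slope = (45.12 − 106.272)/(2510 − 326) = −0.028, so p = 115.4 − 0.028q.
Supply slope = (97.92 − 28.032)/(2510 − 326) = 0.032, so p = 17.6 + 0.032q.
Competitive equilibrium: 115.4 − 0.028q = 17.6 + 0.032q → q* = 1630, p* = 69.76.
Marginal revenue: MR = 115.4 − 0.056q. Set MR = MC: 115.4 − 0.056q = 17.6 + 0.032q → q_m = 1111.36364.
Price p_m = 115.4 − 0.028·1111.36364 = 84.28182; MC(q_m) = 17.6 + 0.032·1111.36364 = 53.16364.
Competitive q* = 1630, so Δq = 518.63636; wedge = 84.28182 − 53.16364 = 31.11818.
The triangle = ½ × 518.63636 × 31.11818 = 8069.51.

8069.51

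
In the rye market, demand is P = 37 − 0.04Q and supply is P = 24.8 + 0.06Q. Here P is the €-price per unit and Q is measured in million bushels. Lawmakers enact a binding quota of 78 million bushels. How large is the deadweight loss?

€96.80 million

Competitive equilibrium: 37 − 0.04Q = 24.8 + 0.06Q → Q* = 122, P* = 32.12.
At Q = 78: demand price = 37 − 0.04·78 = 33.88; supply price = 24.8 + 0.06·78 = 29.48.
ΔQ = 122 − 78 = 44; wedge = 33.88 − 29.48 = 4.4.
DWL = ½ × 44 × 4.4 = €96.80 million.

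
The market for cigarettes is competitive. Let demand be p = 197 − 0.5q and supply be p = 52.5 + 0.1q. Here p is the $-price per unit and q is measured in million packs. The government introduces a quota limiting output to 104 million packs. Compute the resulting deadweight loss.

Competitive equilibrium: 197 − 0.5q = 52.5 + 0.1q → q* = 240.8333, p* = 76.5833.
At q = 104: demand price = 197 − 0.5·104 = 145; supply price = 52.5 + 0.1·104 = 62.9.
Δq = 240.8333 − 104 = 136.8333; wedge = 145 − 62.9 = 82.1.
Deadweight loss = ½ × 136.8333 × 82.1 = $5617.01 million.

$5617.01 million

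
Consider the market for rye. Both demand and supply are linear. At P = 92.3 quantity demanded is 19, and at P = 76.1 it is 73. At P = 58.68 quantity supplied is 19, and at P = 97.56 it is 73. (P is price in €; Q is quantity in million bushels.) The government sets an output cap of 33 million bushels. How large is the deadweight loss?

Demand slope = (76.1 − 92.3)/(73 − 19) = −0.3, so P = 98 − 0.3Q.
Supply slope = (97.56 − 58.68)/(73 − 19) = 0.72, so P = 45 + 0.72Q.
Competitive equilibrium: 98 − 0.3Q = 45 + 0.72Q → Q* = 51.9608, P* = 82.4118.
At Q = 33: demand price = 98 − 0.3·33 = 88.1; supply price = 45 + 0.72·33 = 68.76.
ΔQ = 51.9608 − 33 = 18.9608; wedge = 88.1 − 68.76 = 19.34.
The triangle = ½ × 18.9608 × 19.34 = €183.35 million.

€183.35 million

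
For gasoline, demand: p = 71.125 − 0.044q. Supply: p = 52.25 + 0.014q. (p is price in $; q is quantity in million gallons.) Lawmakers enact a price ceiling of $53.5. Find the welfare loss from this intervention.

$1617.17 million

Competitive equilibrium: 71.125 − 0.044q = 52.25 + 0.014q → q* = 325.431, p* = 56.806.
At the ceiling p = 53.5, quantity supplied = (53.5 − 52.25)/0.014 = 89.2857.
Willingness to pay at q' = 89.2857: 71.125 − 0.044·89.2857 = 67.1964.
Δq = 325.431 − 89.2857 = 236.1453; wedge = 67.1964 − 53.5 = 13.6964.
The triangle = ½ × 236.1453 × 13.6964 = $1617.17 million.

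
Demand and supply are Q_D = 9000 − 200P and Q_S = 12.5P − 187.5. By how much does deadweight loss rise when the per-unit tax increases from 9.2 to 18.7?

In inverse form: demand P = 45 − 0.005Q, supply P = 15 + 0.08Q.
Competitive equilibrium: 45 − 0.005Q = 15 + 0.08Q → Q* = 352.9412, P* = 43.2353.
For a per-unit tax t: ΔQ = t/0.085, so DWL = ½·t·(t/0.085) = t²/0.17.
At t = 9.2: DWL = 497.882. At t = 18.7: DWL = 2057.
Increase = 2057 − 497.882 = 1559.12.

1559.12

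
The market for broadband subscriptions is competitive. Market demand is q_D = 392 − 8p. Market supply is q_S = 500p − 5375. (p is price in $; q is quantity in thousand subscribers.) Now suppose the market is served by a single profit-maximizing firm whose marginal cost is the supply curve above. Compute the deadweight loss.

In inverse form: demand p = 49 − 0.125q, supply p = 10.75 + 0.002q.
Competitive equilibrium: 49 − 0.125q = 10.75 + 0.002q → q* = 301.1811, p* = 11.35236.
Marginal revenue: MR = 49 − 0.25q. Set MR = MC: 49 − 0.25q = 10.75 + 0.002q → q_m = 151.78571.
Price p_m = 49 − 0.125·151.78571 = 30.02679; MC(q_m) = 10.75 + 0.002·151.78571 = 11.05357.
Competitive q* = 301.1811, so Δq = 149.39539; wedge = 30.02679 − 11.05357 = 18.97322.
The triangle = ½ × 149.39539 × 18.97322 = $1417.26 thousand.

$1417.26 thousand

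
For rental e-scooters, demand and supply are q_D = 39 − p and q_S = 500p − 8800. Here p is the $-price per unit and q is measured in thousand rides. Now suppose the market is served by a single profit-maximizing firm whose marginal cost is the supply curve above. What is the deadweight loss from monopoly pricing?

$57.02 thousand

In inverse form: demand p = 39 − q, supply p = 17.6 + 0.002q.
Competitive equilibrium: 39 − q = 17.6 + 0.002q → q* = 21.3573, p* = 17.6427.
Marginal revenue: MR = 39 − 2q. Set MR = MC: 39 − 2q = 17.6 + 0.002q → q_m = 10.6893.
Price p_m = 39 − 1·10.6893 = 28.3107; MC(q_m) = 17.6 + 0.002·10.6893 = 17.6214.
Competitive q* = 21.3573, so Δq = 10.668; wedge = 28.3107 − 17.6214 = 10.6893.
Deadweight loss = ½ × 10.668 × 10.6893 = $57.02 thousand.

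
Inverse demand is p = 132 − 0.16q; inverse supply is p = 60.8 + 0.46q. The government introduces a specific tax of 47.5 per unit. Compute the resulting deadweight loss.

1819.56

Competitive equilibrium: 132 − 0.16q = 60.8 + 0.46q → q* = 114.8387, p* = 113.6258.
With the tax, the buyer price exceeds the seller price by 47.5: (132 − 0.16q) − (60.8 + 0.46q) = 47.5 → q' = 38.2258.
Δq = 114.8387 − 38.2258 = 76.6129; the wedge equals the tax, 47.5.
The triangle = ½ × 76.6129 × 47.5 = 1819.56.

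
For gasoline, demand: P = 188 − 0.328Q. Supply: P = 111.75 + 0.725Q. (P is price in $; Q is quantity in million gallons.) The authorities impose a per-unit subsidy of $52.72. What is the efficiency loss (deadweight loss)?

Competitive equilibrium: 188 − 0.328Q = 111.75 + 0.725Q → Q* = 72.4122, P* = 164.2488.
The subsidy lowers effective supply by 52.72: P = 59.03 + 0.725Q.
New quantity: 188 − 0.328Q = 59.03 + 0.725Q → Q' = 122.4786.
Overproduction ΔQ = 122.4786 − 72.4122 = 50.0664; wedge = subsidy = 52.72.
Deadweight loss = ½ × 50.0664 × 52.72 = $1319.75 million.

$1319.75 million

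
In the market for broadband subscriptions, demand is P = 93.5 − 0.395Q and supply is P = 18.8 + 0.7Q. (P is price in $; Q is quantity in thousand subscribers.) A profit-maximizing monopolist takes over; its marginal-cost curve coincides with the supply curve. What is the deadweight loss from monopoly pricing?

$179.07 thousand

Competitive equilibrium: 93.5 − 0.395Q = 18.8 + 0.7Q → Q* = 68.2192, P* = 66.5534.
Marginal revenue: MR = 93.5 − 0.79Q. Set MR = MC: 93.5 − 0.79Q = 18.8 + 0.7Q → Q_m = 50.1342.
Price P_m = 93.5 − 0.395·50.1342 = 73.697; MC(Q_m) = 18.8 + 0.7·50.1342 = 53.8939.
Competitive Q* = 68.2192, so ΔQ = 18.085; wedge = 73.697 − 53.8939 = 19.8031.
Deadweight loss = ½ × 18.085 × 19.8031 = $179.07 thousand.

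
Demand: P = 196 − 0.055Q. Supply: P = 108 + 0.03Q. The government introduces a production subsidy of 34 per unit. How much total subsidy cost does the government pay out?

48800

Competitive equilibrium: 196 − 0.055Q = 108 + 0.03Q → Q* = 1035.2941, P* = 139.0588.
The subsidy lowers effective supply by 34: P = 74 + 0.03Q.
New quantity: 196 − 0.055Q = 74 + 0.03Q → Q' = 1435.2941.
Total subsidy cost = 34 × 1435.2941 = 48800.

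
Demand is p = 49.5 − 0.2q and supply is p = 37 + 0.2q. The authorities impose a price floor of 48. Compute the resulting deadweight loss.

112.81

Competitive equilibrium: 49.5 − 0.2q = 37 + 0.2q → q* = 31.25, p* = 43.25.
At the floor p = 48, quantity demanded = (49.5 − 48)/0.2 = 7.5.
Sellers' marginal cost at q' = 7.5: 37 + 0.2·7.5 = 38.5.
Δq = 31.25 − 7.5 = 23.75; wedge = 48 − 38.5 = 9.5.
DWL = ½ × 23.75 × 9.5 = 112.81.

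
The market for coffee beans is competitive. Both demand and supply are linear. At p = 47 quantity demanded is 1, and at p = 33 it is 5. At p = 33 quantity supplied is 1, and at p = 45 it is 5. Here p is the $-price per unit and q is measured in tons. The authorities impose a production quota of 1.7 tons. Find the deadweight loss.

Demand slope = (33 − 47)/(5 − 1) = −3.5, so p = 50.5 − 3.5q.
Supply slope = (45 − 33)/(5 − 1) = 3, so p = 30 + 3q.
Competitive equilibrium: 50.5 − 3.5q = 30 + 3q → q* = 3.1538, p* = 39.4615.
At q = 1.7: demand price = 50.5 − 3.5·1.7 = 44.55; supply price = 30 + 3·1.7 = 35.1.
Δq = 3.1538 − 1.7 = 1.4538; wedge = 44.55 − 35.1 = 9.45.
DWL = ½ × 1.4538 × 9.45 = $6.87.

$6.87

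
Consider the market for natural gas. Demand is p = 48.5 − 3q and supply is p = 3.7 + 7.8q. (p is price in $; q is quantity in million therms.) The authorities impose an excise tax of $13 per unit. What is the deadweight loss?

$7.82 million

Competitive equilibrium: 48.5 − 3q = 3.7 + 7.8q → q* = 4.1481, p* = 36.0556.
With the tax, the buyer price exceeds the seller price by 13: (48.5 − 3q) − (3.7 + 7.8q) = 13 → q' = 2.9444.
Δq = 4.1481 − 2.9444 = 1.2037; the wedge equals the tax, 13.
Welfare loss = ½ × 1.2037 × 13 = $7.82 million.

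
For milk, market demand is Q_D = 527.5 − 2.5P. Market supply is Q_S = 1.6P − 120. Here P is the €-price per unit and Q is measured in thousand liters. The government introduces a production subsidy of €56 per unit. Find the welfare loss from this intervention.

€1529.76 thousand

In inverse form: demand P = 211 − 0.4Q, supply P = 75 + 0.625Q.
Competitive equilibrium: 211 − 0.4Q = 75 + 0.625Q → Q* = 132.6829, P* = 157.9268.
The subsidy lowers effective supply by 56: P = 19 + 0.625Q.
New quantity: 211 − 0.4Q = 19 + 0.625Q → Q' = 187.3171.
Overproduction ΔQ = 187.3171 − 132.6829 = 54.6342; wedge = subsidy = 56.
The triangle = ½ × 54.6342 × 56 = €1529.76 thousand.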